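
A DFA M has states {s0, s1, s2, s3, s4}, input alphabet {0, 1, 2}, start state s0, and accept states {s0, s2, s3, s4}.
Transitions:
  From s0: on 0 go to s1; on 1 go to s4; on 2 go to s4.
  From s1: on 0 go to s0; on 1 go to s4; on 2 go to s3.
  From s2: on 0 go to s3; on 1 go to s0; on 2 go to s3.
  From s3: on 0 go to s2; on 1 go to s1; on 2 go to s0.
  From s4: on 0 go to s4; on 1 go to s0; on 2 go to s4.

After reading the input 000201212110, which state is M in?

s0 --0--> s1
s1 --0--> s0
s0 --0--> s1
s1 --2--> s3
s3 --0--> s2
s2 --1--> s0
s0 --2--> s4
s4 --1--> s0
s0 --2--> s4
s4 --1--> s0
s0 --1--> s4
s4 --0--> s4

s4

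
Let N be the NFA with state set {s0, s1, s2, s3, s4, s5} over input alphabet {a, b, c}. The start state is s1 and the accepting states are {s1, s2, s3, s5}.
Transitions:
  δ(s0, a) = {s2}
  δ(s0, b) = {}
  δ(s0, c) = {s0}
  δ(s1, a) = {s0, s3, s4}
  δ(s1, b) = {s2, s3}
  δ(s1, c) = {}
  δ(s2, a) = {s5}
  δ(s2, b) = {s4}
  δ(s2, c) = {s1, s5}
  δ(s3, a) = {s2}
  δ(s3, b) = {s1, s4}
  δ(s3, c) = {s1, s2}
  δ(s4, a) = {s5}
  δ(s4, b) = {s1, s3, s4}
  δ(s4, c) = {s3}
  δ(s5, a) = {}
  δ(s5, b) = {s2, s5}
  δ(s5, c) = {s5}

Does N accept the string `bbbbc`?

Start: {s1}
read b: {s2, s3}
read b: {s1, s4}
read b: {s1, s2, s3, s4}
read b: {s1, s2, s3, s4}
read c: {s1, s2, s3, s5}
Reachable ∩ accepting = {s1, s2, s3, s5} — nonempty.

accepted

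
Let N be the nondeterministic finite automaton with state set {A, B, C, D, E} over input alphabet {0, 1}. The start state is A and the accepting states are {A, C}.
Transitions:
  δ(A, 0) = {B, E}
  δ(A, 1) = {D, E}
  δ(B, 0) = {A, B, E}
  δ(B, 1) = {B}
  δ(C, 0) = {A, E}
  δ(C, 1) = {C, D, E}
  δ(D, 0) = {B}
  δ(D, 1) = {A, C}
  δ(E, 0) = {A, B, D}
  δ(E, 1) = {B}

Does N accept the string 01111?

Start: {A}
read 0: {B, E}
read 1: {B}
read 1: {B}
read 1: {B}
read 1: {B}
Reachable ∩ accepting = {} — empty.

rejected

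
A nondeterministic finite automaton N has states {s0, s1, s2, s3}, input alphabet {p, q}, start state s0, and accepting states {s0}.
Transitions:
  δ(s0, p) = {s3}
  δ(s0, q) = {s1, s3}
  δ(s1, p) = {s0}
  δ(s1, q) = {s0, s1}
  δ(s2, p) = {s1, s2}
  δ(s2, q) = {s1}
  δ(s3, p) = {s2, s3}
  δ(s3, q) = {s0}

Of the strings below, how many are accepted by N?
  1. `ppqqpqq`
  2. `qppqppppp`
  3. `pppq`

`ppqqpqq`: accepted
`qppqppppp`: accepted
`pppq`: accepted

3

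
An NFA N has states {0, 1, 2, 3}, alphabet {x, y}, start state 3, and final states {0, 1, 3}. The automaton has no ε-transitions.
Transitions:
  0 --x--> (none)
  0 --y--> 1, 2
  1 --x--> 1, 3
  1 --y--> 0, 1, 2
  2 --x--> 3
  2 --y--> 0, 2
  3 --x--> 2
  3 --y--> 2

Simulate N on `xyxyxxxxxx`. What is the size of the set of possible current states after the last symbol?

Start: {3}
read x: {2}
read y: {0, 2}
read x: {3}
read y: {2}
read x: {3}
read x: {2}
read x: {3}
read x: {2}
read x: {3}
read x: {2}
Final reachable set {2} has 1 state.

1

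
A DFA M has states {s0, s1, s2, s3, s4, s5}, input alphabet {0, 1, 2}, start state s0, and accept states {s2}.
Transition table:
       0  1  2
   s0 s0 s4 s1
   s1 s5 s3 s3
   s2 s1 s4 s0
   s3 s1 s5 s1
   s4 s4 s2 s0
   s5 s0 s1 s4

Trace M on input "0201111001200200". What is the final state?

s0 --0--> s0
s0 --2--> s1
s1 --0--> s5
s5 --1--> s1
s1 --1--> s3
s3 --1--> s5
s5 --1--> s1
s1 --0--> s5
s5 --0--> s0
s0 --1--> s4
s4 --2--> s0
s0 --0--> s0
s0 --0--> s0
s0 --2--> s1
s1 --0--> s5
s5 --0--> s0

s0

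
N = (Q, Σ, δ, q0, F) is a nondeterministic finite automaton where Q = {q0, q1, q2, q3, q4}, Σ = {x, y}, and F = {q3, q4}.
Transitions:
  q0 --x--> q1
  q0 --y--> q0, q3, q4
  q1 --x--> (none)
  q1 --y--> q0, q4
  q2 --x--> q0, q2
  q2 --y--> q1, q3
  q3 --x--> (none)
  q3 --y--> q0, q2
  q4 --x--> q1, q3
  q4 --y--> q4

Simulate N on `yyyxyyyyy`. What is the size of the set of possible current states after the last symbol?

5

Start: {q0}
read y: {q0, q3, q4}
read y: {q0, q2, q3, q4}
read y: {q0, q1, q2, q3, q4}
read x: {q0, q1, q2, q3}
read y: {q0, q1, q2, q3, q4}
read y: {q0, q1, q2, q3, q4}
read y: {q0, q1, q2, q3, q4}
read y: {q0, q1, q2, q3, q4}
read y: {q0, q1, q2, q3, q4}
Final reachable set {q0, q1, q2, q3, q4} has 5 states.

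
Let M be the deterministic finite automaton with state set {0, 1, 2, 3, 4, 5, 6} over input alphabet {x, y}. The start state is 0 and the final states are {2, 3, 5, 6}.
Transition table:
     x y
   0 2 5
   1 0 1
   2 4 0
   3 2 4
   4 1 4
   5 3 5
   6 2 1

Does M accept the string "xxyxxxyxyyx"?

0 --x--> 2
2 --x--> 4
4 --y--> 4
4 --x--> 1
1 --x--> 0
0 --x--> 2
2 --y--> 0
0 --x--> 2
2 --y--> 0
0 --y--> 5
5 --x--> 3
End in state 3, which is an accepting state.

accepted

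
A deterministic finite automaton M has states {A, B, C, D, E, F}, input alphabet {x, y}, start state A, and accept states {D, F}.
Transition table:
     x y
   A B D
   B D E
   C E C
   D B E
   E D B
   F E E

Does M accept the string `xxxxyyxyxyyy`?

A --x--> B
B --x--> D
D --x--> B
B --x--> D
D --y--> E
E --y--> B
B --x--> D
D --y--> E
E --x--> D
D --y--> E
E --y--> B
B --y--> E
End in state E, which is not an accepting state.

rejected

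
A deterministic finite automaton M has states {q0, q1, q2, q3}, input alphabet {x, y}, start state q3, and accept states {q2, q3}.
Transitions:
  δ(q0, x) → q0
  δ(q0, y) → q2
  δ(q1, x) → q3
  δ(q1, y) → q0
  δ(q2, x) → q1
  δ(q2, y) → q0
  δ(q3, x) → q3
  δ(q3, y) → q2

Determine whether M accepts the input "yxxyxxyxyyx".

q3 --y--> q2
q2 --x--> q1
q1 --x--> q3
q3 --y--> q2
q2 --x--> q1
q1 --x--> q3
q3 --y--> q2
q2 --x--> q1
q1 --y--> q0
q0 --y--> q2
q2 --x--> q1
End in state q1, which is not an accepting state.

rejected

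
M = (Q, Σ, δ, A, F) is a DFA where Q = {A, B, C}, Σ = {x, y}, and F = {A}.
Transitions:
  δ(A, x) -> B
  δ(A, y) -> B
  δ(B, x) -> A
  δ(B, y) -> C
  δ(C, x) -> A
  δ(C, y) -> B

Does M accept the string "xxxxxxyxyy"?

rejected

A --x--> B
B --x--> A
A --x--> B
B --x--> A
A --x--> B
B --x--> A
A --y--> B
B --x--> A
A --y--> B
B --y--> C
End in state C, which is not an accepting state.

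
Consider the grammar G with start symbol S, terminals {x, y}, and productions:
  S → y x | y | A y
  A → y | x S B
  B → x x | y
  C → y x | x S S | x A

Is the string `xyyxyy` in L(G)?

no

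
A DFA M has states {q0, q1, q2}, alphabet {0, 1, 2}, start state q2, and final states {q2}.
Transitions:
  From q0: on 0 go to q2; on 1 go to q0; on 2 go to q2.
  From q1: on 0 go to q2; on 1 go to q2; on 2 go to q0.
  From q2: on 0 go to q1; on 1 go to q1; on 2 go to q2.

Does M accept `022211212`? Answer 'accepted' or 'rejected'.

q2 --0--> q1
q1 --2--> q0
q0 --2--> q2
q2 --2--> q2
q2 --1--> q1
q1 --1--> q2
q2 --2--> q2
q2 --1--> q1
q1 --2--> q0
End in state q0, which is not an accepting state.

rejected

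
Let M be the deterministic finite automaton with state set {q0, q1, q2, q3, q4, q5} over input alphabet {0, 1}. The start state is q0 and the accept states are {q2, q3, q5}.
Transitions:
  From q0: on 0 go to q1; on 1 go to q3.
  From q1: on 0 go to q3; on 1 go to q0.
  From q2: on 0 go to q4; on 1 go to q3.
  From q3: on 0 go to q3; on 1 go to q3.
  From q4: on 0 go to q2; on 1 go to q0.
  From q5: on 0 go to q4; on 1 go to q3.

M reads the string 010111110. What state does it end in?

q0 --0--> q1
q1 --1--> q0
q0 --0--> q1
q1 --1--> q0
q0 --1--> q3
q3 --1--> q3
q3 --1--> q3
q3 --1--> q3
q3 --0--> q3

q3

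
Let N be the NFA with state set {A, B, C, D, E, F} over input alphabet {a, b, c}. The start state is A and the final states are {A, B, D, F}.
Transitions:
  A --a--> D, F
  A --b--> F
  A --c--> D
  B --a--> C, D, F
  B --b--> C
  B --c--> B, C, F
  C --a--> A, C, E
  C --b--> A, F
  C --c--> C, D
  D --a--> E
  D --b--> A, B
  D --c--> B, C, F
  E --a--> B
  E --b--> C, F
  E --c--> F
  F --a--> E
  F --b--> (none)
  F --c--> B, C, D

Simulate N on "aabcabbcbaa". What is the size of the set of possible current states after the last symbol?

Start: {A}
read a: {D, F}
read a: {E}
read b: {C, F}
read c: {B, C, D}
read a: {A, C, D, E, F}
read b: {A, B, C, F}
read b: {A, C, F}
read c: {B, C, D}
read b: {A, B, C, F}
read a: {A, C, D, E, F}
read a: {A, B, C, D, E, F}
Final reachable set {A, B, C, D, E, F} has 6 states.

6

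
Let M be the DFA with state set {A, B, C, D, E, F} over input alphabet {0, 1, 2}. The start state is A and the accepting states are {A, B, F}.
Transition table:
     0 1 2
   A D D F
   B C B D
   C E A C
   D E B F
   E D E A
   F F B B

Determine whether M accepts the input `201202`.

A --2--> F
F --0--> F
F --1--> B
B --2--> D
D --0--> E
E --2--> A
End in state A, which is an accepting state.

accepted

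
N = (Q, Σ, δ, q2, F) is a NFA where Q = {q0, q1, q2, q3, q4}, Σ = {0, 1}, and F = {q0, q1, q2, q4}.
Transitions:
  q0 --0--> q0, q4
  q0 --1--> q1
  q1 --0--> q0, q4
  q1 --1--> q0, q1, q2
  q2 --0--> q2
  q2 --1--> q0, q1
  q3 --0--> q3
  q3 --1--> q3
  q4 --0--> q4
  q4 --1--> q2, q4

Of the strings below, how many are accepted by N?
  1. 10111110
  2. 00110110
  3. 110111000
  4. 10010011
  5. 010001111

5

10111110: accepted
00110110: accepted
110111000: accepted
10010011: accepted
010001111: accepted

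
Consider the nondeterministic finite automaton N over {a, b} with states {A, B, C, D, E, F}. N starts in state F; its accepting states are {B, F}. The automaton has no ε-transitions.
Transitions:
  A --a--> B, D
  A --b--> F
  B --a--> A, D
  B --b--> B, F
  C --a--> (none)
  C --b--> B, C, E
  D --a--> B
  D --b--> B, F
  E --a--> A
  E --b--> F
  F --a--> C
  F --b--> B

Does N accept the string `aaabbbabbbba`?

rejected

Start: {F}
read a: {C}
read a: {}
The reachable set is empty and stays empty for the remaining 10 symbols.
Reachable ∩ accepting = {} — empty.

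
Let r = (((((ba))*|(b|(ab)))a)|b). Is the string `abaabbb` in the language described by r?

no

Neither ((((ba))*|(b|(ab)))a) nor b matches abaabbb.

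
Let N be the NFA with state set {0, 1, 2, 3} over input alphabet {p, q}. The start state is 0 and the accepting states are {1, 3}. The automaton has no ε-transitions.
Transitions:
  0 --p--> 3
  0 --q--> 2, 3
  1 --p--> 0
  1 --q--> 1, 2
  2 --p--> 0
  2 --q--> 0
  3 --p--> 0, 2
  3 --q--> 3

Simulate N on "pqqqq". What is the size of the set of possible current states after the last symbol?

Start: {0}
read p: {3}
read q: {3}
read q: {3}
read q: {3}
read q: {3}
Final reachable set {3} has 1 state.

1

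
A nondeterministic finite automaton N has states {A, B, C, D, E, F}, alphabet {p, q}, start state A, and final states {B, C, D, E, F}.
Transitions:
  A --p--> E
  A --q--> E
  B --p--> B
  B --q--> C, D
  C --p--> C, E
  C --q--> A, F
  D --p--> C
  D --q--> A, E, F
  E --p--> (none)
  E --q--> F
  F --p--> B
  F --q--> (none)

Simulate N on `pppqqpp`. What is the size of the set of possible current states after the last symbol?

0

Start: {A}
read p: {E}
read p: {}
The reachable set is empty and stays empty for the remaining 5 symbols.
Final reachable set {} has 0 states.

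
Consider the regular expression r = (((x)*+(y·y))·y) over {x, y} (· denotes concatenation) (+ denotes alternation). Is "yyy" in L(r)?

Split as yy·y: ((x)*+(y·y)) matches yy and y matches y.

yes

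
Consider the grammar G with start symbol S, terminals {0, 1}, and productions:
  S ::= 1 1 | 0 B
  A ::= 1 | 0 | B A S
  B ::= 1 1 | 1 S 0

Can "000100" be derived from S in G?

no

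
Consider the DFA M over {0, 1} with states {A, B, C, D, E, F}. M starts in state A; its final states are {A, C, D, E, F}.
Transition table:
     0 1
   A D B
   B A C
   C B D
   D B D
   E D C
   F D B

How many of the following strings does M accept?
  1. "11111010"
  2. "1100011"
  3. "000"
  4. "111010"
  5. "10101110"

"11111010": rejected
"1100011": accepted
"000": accepted
"111010": rejected
"10101110": rejected

2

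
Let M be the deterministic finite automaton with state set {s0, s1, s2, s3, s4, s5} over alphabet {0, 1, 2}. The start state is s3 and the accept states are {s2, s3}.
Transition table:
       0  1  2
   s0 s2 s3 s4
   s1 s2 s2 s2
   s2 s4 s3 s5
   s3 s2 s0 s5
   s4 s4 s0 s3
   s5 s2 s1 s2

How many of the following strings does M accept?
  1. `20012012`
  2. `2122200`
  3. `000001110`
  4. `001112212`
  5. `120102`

1

`20012012`: rejected
`2122200`: rejected
`000001110`: accepted
`001112212`: rejected
`120102`: rejected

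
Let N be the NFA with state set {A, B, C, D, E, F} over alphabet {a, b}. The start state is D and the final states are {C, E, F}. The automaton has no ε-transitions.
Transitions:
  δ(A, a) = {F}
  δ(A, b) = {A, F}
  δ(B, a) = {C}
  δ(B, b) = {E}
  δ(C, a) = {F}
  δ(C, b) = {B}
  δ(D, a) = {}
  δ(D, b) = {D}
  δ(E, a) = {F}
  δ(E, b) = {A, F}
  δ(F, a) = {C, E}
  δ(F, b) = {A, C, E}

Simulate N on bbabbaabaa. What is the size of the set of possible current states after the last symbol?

Start: {D}
read b: {D}
read b: {D}
read a: {}
The reachable set is empty and stays empty for the remaining 7 symbols.
Final reachable set {} has 0 states.

0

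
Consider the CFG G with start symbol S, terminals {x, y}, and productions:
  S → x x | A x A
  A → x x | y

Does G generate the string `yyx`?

no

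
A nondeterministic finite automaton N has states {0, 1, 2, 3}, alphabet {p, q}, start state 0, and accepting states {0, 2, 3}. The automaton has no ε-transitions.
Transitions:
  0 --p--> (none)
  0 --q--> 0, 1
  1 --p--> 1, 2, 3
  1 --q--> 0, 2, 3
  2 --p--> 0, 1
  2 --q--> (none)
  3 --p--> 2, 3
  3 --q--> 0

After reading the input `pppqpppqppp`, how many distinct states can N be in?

Start: {0}
read p: {}
The reachable set is empty and stays empty for the remaining 10 symbols.
Final reachable set {} has 0 states.

0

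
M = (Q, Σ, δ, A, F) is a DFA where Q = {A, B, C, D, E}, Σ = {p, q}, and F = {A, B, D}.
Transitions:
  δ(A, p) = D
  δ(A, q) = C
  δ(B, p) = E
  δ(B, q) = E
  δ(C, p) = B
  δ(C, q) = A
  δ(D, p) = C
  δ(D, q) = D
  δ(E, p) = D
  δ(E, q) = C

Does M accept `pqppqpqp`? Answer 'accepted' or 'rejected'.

rejected

A --p--> D
D --q--> D
D --p--> C
C --p--> B
B --q--> E
E --p--> D
D --q--> D
D --p--> C
End in state C, which is not an accepting state.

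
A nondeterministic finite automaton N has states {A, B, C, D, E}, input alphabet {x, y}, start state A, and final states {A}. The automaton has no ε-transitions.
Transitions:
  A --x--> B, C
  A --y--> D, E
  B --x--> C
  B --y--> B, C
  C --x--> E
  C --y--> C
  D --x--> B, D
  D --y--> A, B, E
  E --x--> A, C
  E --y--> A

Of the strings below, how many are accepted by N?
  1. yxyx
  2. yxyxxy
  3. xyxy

3

yxyx: accepted
yxyxxy: accepted
xyxy: accepted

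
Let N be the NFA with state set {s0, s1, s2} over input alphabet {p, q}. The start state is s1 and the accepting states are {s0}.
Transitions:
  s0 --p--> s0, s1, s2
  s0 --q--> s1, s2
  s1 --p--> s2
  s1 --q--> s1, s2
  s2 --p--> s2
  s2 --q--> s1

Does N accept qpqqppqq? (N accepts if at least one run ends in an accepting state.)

Start: {s1}
read q: {s1, s2}
read p: {s2}
read q: {s1}
read q: {s1, s2}
read p: {s2}
read p: {s2}
read q: {s1}
read q: {s1, s2}
Reachable ∩ accepting = {} — empty.

rejected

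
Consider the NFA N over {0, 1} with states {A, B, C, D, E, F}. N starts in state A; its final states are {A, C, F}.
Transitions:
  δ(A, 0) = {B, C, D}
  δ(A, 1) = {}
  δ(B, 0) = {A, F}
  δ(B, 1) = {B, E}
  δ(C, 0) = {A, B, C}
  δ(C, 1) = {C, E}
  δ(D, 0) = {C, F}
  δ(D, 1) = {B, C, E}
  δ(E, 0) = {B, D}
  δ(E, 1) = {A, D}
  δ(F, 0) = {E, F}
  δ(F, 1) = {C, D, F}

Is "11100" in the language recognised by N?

rejected

Start: {A}
read 1: {}
The reachable set is empty and stays empty for the remaining 4 symbols.
Reachable ∩ accepting = {} — empty.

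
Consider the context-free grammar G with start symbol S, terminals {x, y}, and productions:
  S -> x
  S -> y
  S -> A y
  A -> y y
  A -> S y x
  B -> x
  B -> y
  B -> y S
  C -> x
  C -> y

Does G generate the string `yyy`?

yes

S ⇒ Ay ⇒ yyy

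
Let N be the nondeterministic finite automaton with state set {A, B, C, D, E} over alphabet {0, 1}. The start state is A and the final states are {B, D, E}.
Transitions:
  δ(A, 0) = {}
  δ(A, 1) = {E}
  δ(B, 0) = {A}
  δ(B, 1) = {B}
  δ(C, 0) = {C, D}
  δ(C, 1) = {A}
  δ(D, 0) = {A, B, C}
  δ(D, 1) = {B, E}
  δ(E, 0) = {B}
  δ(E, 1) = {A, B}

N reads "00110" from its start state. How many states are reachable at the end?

Start: {A}
read 0: {}
The reachable set is empty and stays empty for the remaining 4 symbols.
Final reachable set {} has 0 states.

0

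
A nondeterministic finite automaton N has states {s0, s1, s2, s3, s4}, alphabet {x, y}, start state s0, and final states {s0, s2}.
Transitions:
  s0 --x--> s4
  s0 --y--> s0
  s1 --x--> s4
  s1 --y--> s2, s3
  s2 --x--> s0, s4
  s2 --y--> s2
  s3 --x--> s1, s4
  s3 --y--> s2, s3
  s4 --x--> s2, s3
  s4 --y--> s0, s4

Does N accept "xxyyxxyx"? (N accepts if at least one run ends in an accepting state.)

Start: {s0}
read x: {s4}
read x: {s2, s3}
read y: {s2, s3}
read y: {s2, s3}
read x: {s0, s1, s4}
read x: {s2, s3, s4}
read y: {s0, s2, s3, s4}
read x: {s0, s1, s2, s3, s4}
Reachable ∩ accepting = {s0, s2} — nonempty.

accepted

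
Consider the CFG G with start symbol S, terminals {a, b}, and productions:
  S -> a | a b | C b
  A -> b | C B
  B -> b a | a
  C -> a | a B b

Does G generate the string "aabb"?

S ⇒ Cb ⇒ aBbb ⇒ aabb

yes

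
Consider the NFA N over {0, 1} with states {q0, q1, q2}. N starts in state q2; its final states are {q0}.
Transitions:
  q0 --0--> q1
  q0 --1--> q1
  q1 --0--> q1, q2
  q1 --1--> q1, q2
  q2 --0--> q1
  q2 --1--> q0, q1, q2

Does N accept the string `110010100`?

Start: {q2}
read 1: {q0, q1, q2}
read 1: {q0, q1, q2}
read 0: {q1, q2}
read 0: {q1, q2}
read 1: {q0, q1, q2}
read 0: {q1, q2}
read 1: {q0, q1, q2}
read 0: {q1, q2}
read 0: {q1, q2}
Reachable ∩ accepting = {} — empty.

rejected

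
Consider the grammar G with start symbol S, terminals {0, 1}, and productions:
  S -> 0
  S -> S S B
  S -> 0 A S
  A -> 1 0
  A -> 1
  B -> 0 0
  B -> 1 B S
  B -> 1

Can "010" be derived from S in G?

yes

S ⇒ 0AS ⇒ 01S ⇒ 010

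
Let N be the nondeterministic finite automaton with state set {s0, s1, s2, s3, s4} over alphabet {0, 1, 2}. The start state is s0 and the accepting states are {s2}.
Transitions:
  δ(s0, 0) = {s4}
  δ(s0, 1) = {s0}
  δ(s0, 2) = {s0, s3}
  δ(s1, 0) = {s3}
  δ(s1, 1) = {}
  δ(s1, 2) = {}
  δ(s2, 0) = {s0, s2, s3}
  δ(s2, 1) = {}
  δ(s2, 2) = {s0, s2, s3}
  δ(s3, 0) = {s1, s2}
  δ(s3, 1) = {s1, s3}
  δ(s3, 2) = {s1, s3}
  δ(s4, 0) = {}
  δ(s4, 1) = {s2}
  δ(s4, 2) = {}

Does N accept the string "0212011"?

Start: {s0}
read 0: {s4}
read 2: {}
The reachable set is empty and stays empty for the remaining 5 symbols.
Reachable ∩ accepting = {} — empty.

rejected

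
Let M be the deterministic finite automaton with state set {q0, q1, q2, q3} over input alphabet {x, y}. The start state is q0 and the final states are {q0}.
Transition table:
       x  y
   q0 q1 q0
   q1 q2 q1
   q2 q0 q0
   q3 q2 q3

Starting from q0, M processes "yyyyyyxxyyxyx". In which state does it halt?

q0 --y--> q0
q0 --y--> q0
q0 --y--> q0
q0 --y--> q0
q0 --y--> q0
q0 --y--> q0
q0 --x--> q1
q1 --x--> q2
q2 --y--> q0
q0 --y--> q0
q0 --x--> q1
q1 --y--> q1
q1 --x--> q2

q2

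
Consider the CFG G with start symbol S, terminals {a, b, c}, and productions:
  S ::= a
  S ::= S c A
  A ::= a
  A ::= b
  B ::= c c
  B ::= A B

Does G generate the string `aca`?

S ⇒ ScA ⇒ acA ⇒ aca

yes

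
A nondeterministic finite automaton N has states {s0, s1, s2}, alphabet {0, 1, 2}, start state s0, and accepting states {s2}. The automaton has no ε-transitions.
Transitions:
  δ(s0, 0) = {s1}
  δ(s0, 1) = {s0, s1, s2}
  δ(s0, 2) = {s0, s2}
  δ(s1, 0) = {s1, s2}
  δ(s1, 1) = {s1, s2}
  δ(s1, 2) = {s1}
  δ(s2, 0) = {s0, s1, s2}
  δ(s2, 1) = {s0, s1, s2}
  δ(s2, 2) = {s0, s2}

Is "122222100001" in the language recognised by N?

accepted

Start: {s0}
read 1: {s0, s1, s2}
read 2: {s0, s1, s2}
read 2: {s0, s1, s2}
read 2: {s0, s1, s2}
read 2: {s0, s1, s2}
read 2: {s0, s1, s2}
read 1: {s0, s1, s2}
read 0: {s0, s1, s2}
read 0: {s0, s1, s2}
read 0: {s0, s1, s2}
read 0: {s0, s1, s2}
read 1: {s0, s1, s2}
Reachable ∩ accepting = {s2} — nonempty.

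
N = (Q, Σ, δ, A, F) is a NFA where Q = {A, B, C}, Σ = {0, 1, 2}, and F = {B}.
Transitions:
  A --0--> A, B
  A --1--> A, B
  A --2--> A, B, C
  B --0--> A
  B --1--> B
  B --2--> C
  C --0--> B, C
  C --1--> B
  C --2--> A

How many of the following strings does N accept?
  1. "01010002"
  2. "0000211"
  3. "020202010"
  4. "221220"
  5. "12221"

5

"01010002": accepted
"0000211": accepted
"020202010": accepted
"221220": accepted
"12221": accepted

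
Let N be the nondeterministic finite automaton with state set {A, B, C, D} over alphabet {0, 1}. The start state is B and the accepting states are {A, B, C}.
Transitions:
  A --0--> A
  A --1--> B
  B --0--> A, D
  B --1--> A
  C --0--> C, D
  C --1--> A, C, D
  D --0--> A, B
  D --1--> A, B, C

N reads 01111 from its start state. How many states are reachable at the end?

Start: {B}
read 0: {A, D}
read 1: {A, B, C}
read 1: {A, B, C, D}
read 1: {A, B, C, D}
read 1: {A, B, C, D}
Final reachable set {A, B, C, D} has 4 states.

4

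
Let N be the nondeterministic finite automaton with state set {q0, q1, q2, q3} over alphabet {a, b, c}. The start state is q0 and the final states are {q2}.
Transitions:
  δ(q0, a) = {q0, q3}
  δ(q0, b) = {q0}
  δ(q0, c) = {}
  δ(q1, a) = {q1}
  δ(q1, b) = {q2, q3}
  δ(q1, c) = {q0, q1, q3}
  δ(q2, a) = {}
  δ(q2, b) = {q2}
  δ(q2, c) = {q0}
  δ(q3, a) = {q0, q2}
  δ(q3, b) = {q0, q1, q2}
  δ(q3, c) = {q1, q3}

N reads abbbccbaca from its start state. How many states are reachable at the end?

Start: {q0}
read a: {q0, q3}
read b: {q0, q1, q2}
read b: {q0, q2, q3}
read b: {q0, q1, q2}
read c: {q0, q1, q3}
read c: {q0, q1, q3}
read b: {q0, q1, q2, q3}
read a: {q0, q1, q2, q3}
read c: {q0, q1, q3}
read a: {q0, q1, q2, q3}
Final reachable set {q0, q1, q2, q3} has 4 states.

4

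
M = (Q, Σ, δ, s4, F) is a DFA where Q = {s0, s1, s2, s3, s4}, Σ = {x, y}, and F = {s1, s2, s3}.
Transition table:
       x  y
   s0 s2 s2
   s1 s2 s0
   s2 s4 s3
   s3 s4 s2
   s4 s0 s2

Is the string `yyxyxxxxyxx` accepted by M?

s4 --y--> s2
s2 --y--> s3
s3 --x--> s4
s4 --y--> s2
s2 --x--> s4
s4 --x--> s0
s0 --x--> s2
s2 --x--> s4
s4 --y--> s2
s2 --x--> s4
s4 --x--> s0
End in state s0, which is not an accepting state.

rejected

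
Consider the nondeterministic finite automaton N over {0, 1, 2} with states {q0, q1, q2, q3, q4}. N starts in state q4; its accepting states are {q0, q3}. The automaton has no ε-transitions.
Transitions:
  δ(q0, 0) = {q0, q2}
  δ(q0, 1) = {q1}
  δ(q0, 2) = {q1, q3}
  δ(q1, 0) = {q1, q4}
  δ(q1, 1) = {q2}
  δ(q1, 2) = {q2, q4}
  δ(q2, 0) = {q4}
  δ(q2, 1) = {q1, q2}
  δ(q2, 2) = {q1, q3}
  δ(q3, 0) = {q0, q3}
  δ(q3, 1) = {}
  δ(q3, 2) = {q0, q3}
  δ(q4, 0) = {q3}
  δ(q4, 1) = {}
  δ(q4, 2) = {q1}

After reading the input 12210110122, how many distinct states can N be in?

Start: {q4}
read 1: {}
The reachable set is empty and stays empty for the remaining 10 symbols.
Final reachable set {} has 0 states.

0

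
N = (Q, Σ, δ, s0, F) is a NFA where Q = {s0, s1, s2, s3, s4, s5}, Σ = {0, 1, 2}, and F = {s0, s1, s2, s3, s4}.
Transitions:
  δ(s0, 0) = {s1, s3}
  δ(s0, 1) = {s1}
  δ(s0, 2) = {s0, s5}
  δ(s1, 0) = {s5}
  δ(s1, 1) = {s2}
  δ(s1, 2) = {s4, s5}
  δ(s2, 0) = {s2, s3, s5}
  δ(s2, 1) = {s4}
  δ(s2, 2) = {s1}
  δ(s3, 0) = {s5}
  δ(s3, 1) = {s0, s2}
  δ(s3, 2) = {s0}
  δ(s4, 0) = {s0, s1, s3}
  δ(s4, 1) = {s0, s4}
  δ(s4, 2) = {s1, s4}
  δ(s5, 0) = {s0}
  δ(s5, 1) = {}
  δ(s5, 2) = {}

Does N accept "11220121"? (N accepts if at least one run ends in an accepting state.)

accepted

Start: {s0}
read 1: {s1}
read 1: {s2}
read 2: {s1}
read 2: {s4, s5}
read 0: {s0, s1, s3}
read 1: {s0, s1, s2}
read 2: {s0, s1, s4, s5}
read 1: {s0, s1, s2, s4}
Reachable ∩ accepting = {s0, s1, s2, s4} — nonempty.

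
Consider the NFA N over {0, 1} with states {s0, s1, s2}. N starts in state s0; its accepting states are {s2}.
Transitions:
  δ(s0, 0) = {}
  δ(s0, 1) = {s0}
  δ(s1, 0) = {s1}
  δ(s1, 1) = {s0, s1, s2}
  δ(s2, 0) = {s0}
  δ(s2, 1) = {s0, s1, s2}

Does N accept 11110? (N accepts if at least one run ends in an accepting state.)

Start: {s0}
read 1: {s0}
read 1: {s0}
read 1: {s0}
read 1: {s0}
read 0: {}
Reachable ∩ accepting = {} — empty.

rejected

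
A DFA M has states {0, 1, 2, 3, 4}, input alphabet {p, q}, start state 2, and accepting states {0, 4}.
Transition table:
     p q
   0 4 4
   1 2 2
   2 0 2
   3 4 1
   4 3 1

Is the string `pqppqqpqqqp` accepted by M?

accepted

2 --p--> 0
0 --q--> 4
4 --p--> 3
3 --p--> 4
4 --q--> 1
1 --q--> 2
2 --p--> 0
0 --q--> 4
4 --q--> 1
1 --q--> 2
2 --p--> 0
End in state 0, which is an accepting state.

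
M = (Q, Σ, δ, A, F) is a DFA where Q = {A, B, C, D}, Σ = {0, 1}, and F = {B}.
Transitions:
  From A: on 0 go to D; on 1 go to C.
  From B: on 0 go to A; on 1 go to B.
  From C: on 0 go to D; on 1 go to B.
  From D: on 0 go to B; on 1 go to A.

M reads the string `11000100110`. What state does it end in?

D

A --1--> C
C --1--> B
B --0--> A
A --0--> D
D --0--> B
B --1--> B
B --0--> A
A --0--> D
D --1--> A
A --1--> C
C --0--> D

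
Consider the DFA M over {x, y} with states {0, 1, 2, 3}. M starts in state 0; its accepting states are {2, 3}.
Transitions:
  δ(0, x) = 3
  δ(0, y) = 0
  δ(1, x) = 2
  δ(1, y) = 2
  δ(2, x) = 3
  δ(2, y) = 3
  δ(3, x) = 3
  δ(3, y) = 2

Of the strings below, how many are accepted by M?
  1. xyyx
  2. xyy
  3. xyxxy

xyyx: accepted
xyy: accepted
xyxxy: accepted

3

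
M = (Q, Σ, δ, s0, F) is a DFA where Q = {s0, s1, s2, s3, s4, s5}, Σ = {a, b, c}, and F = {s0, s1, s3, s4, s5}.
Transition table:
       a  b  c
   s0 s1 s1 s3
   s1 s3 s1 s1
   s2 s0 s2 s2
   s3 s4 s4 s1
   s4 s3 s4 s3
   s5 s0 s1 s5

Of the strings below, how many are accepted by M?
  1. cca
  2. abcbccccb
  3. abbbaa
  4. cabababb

4

cca: accepted
abcbccccb: accepted
abbbaa: accepted
cabababb: accepted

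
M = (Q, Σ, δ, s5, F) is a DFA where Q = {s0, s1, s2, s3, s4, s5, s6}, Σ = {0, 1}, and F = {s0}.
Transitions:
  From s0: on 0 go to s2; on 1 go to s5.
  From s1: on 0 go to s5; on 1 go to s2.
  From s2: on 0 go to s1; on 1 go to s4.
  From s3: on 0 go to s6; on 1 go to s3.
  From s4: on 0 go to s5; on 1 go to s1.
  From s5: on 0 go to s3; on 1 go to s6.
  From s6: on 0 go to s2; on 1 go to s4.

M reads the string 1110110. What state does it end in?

s5 --1--> s6
s6 --1--> s4
s4 --1--> s1
s1 --0--> s5
s5 --1--> s6
s6 --1--> s4
s4 --0--> s5

s5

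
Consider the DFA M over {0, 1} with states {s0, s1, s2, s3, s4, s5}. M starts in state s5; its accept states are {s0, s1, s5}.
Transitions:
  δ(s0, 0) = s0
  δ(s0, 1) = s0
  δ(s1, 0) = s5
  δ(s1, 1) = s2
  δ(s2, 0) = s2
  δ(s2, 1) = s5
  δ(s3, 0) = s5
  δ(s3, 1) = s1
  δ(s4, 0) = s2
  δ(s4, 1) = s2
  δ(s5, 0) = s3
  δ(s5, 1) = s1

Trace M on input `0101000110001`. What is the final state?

s5 --0--> s3
s3 --1--> s1
s1 --0--> s5
s5 --1--> s1
s1 --0--> s5
s5 --0--> s3
s3 --0--> s5
s5 --1--> s1
s1 --1--> s2
s2 --0--> s2
s2 --0--> s2
s2 --0--> s2
s2 --1--> s5

s5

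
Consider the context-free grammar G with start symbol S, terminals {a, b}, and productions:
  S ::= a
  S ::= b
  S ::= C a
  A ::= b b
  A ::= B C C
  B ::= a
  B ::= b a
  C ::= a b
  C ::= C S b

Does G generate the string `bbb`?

no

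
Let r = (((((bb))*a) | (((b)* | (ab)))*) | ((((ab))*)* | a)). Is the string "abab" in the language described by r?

yes

The left alternative ((((bb))*a)|(((b)*|(ab)))*) matches abab.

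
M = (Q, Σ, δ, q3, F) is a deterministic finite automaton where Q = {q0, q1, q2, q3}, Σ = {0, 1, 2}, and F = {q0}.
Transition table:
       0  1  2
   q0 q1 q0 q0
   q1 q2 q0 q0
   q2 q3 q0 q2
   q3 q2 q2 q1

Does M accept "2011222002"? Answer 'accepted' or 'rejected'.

q3 --2--> q1
q1 --0--> q2
q2 --1--> q0
q0 --1--> q0
q0 --2--> q0
q0 --2--> q0
q0 --2--> q0
q0 --0--> q1
q1 --0--> q2
q2 --2--> q2
End in state q2, which is not an accepting state.

rejected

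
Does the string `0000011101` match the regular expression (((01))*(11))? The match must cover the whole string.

no

No split of 0000011101 into u·v has ((01))* matching u and (11) matching v.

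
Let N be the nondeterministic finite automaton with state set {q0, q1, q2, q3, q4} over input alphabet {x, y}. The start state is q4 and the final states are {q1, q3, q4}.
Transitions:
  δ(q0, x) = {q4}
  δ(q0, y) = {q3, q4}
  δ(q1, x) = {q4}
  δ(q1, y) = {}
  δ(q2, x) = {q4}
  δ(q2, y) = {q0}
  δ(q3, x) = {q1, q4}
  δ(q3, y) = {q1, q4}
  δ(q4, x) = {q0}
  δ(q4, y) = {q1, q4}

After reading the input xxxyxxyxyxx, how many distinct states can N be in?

Start: {q4}
read x: {q0}
read x: {q4}
read x: {q0}
read y: {q3, q4}
read x: {q0, q1, q4}
read x: {q0, q4}
read y: {q1, q3, q4}
read x: {q0, q1, q4}
read y: {q1, q3, q4}
read x: {q0, q1, q4}
read x: {q0, q4}
Final reachable set {q0, q4} has 2 states.

2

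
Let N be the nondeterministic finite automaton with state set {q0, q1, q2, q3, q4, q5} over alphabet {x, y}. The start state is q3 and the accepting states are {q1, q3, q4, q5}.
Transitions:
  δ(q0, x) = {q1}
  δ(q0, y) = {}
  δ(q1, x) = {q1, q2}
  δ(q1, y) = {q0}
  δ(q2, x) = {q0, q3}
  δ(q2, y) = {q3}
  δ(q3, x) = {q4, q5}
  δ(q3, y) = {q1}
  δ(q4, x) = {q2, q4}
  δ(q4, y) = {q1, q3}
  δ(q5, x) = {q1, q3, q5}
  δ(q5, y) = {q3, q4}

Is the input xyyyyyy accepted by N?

Start: {q3}
read x: {q4, q5}
read y: {q1, q3, q4}
read y: {q0, q1, q3}
read y: {q0, q1}
read y: {q0}
read y: {}
The reachable set is empty and stays empty for the remaining 1 symbol.
Reachable ∩ accepting = {} — empty.

rejected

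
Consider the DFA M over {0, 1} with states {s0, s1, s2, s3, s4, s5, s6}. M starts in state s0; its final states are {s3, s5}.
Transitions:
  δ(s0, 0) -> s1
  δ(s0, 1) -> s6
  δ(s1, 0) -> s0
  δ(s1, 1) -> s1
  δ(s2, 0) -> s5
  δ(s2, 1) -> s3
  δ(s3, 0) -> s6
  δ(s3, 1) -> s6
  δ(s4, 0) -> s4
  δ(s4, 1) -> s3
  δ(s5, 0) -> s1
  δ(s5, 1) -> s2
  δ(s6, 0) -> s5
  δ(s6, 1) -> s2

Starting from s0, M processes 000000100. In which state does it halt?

s0 --0--> s1
s1 --0--> s0
s0 --0--> s1
s1 --0--> s0
s0 --0--> s1
s1 --0--> s0
s0 --1--> s6
s6 --0--> s5
s5 --0--> s1

s1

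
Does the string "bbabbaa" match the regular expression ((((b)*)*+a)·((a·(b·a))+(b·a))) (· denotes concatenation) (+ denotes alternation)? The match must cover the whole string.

No split of bbabbaa into u·v has (((b)*)*+a) matching u and ((a·(b·a))+(b·a)) matching v.

no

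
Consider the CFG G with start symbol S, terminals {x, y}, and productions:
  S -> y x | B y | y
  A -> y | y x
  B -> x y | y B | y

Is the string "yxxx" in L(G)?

no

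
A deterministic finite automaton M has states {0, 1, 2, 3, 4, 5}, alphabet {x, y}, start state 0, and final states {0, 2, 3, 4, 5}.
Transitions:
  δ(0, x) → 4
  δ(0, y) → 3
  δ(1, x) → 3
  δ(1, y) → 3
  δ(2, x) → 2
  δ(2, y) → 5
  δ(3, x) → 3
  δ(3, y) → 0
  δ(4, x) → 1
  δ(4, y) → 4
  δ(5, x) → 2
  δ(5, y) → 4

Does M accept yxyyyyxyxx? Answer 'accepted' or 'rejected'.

0 --y--> 3
3 --x--> 3
3 --y--> 0
0 --y--> 3
3 --y--> 0
0 --y--> 3
3 --x--> 3
3 --y--> 0
0 --x--> 4
4 --x--> 1
End in state 1, which is not an accepting state.

rejected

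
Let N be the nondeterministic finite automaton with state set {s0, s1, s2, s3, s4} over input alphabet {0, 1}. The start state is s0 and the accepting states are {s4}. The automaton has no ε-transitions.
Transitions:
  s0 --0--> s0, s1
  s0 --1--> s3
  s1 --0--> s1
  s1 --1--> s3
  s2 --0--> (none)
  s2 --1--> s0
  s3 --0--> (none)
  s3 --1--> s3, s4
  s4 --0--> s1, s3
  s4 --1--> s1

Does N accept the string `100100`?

rejected

Start: {s0}
read 1: {s3}
read 0: {}
The reachable set is empty and stays empty for the remaining 4 symbols.
Reachable ∩ accepting = {} — empty.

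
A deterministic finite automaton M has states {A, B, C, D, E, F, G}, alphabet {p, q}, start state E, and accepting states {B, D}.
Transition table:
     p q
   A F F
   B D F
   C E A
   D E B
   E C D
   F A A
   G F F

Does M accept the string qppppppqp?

rejected

E --q--> D
D --p--> E
E --p--> C
C --p--> E
E --p--> C
C --p--> E
E --p--> C
C --q--> A
A --p--> F
End in state F, which is not an accepting state.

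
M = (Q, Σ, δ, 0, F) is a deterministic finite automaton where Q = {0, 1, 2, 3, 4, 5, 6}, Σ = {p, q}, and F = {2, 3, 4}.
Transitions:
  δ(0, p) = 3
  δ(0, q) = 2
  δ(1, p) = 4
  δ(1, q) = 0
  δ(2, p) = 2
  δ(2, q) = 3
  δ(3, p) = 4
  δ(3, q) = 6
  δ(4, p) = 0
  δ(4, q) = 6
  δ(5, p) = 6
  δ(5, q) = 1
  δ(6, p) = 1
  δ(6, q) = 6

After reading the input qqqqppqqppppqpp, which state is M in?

0 --q--> 2
2 --q--> 3
3 --q--> 6
6 --q--> 6
6 --p--> 1
1 --p--> 4
4 --q--> 6
6 --q--> 6
6 --p--> 1
1 --p--> 4
4 --p--> 0
0 --p--> 3
3 --q--> 6
6 --p--> 1
1 --p--> 4

4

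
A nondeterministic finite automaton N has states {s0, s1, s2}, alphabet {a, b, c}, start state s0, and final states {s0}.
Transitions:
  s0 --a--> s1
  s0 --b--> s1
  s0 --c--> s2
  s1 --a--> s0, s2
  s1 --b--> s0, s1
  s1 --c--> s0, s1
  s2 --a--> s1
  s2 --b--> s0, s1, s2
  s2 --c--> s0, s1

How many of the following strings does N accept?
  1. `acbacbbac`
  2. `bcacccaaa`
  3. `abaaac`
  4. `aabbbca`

4

`acbacbbac`: accepted
`bcacccaaa`: accepted
`abaaac`: accepted
`aabbbca`: accepted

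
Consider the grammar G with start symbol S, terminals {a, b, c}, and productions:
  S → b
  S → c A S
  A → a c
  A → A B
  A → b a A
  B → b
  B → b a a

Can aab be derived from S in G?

no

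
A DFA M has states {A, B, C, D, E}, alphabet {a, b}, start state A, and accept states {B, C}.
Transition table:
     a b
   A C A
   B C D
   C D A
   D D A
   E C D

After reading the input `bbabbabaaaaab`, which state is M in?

A

A --b--> A
A --b--> A
A --a--> C
C --b--> A
A --b--> A
A --a--> C
C --b--> A
A --a--> C
C --a--> D
D --a--> D
D --a--> D
D --a--> D
D --b--> A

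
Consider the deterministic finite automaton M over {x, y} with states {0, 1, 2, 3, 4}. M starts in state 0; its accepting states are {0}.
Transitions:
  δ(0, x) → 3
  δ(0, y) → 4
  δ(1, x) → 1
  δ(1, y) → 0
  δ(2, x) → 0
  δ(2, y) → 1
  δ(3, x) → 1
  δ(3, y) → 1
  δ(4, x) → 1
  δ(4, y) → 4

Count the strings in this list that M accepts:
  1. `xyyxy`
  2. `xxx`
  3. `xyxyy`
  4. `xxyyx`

`xyyxy`: rejected
`xxx`: rejected
`xyxyy`: rejected
`xxyyx`: rejected

0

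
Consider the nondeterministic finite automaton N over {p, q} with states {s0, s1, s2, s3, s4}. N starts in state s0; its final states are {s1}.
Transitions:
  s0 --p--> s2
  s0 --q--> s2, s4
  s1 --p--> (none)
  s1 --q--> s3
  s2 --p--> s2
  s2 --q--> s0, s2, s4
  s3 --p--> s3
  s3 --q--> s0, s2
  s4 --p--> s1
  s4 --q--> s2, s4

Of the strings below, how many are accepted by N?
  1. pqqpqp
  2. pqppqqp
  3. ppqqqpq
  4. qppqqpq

pqqpqp: accepted
pqppqqp: accepted
ppqqqpq: rejected
qppqqpq: rejected

2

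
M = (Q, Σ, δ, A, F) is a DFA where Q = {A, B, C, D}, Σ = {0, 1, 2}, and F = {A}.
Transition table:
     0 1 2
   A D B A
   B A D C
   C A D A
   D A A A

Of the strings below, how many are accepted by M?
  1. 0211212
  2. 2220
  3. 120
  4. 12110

0211212: rejected
2220: rejected
120: accepted
12110: rejected

1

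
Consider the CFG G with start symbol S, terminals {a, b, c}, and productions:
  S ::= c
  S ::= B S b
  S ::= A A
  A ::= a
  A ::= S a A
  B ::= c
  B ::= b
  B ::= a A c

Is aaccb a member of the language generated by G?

S ⇒ BSb ⇒ aAcSb ⇒ aacSb ⇒ aaccb

yes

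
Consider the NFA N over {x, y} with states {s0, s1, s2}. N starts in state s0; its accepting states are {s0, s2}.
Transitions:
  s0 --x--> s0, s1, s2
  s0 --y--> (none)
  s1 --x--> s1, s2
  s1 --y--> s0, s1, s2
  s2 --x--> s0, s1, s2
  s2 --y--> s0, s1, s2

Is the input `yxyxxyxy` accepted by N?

rejected

Start: {s0}
read y: {}
The reachable set is empty and stays empty for the remaining 7 symbols.
Reachable ∩ accepting = {} — empty.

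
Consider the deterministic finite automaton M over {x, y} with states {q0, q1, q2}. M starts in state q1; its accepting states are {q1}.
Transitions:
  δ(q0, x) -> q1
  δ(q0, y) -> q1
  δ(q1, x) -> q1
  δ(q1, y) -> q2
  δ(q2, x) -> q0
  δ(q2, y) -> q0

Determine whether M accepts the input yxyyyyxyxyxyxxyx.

rejected

q1 --y--> q2
q2 --x--> q0
q0 --y--> q1
q1 --y--> q2
q2 --y--> q0
q0 --y--> q1
q1 --x--> q1
q1 --y--> q2
q2 --x--> q0
q0 --y--> q1
q1 --x--> q1
q1 --y--> q2
q2 --x--> q0
q0 --x--> q1
q1 --y--> q2
q2 --x--> q0
End in state q0, which is not an accepting state.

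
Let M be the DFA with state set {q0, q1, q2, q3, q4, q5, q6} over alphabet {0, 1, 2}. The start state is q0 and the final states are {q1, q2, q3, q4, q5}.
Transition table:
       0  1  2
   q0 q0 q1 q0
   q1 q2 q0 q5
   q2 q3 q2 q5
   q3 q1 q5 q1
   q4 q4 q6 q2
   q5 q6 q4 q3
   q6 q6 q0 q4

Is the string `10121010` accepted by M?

q0 --1--> q1
q1 --0--> q2
q2 --1--> q2
q2 --2--> q5
q5 --1--> q4
q4 --0--> q4
q4 --1--> q6
q6 --0--> q6
End in state q6, which is not an accepting state.

rejected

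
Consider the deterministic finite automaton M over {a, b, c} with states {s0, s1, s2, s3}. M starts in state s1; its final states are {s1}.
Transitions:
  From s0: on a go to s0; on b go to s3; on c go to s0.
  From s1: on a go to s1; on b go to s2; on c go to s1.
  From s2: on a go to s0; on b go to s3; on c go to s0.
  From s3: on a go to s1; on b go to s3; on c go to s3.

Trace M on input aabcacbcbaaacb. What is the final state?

s1 --a--> s1
s1 --a--> s1
s1 --b--> s2
s2 --c--> s0
s0 --a--> s0
s0 --c--> s0
s0 --b--> s3
s3 --c--> s3
s3 --b--> s3
s3 --a--> s1
s1 --a--> s1
s1 --a--> s1
s1 --c--> s1
s1 --b--> s2

s2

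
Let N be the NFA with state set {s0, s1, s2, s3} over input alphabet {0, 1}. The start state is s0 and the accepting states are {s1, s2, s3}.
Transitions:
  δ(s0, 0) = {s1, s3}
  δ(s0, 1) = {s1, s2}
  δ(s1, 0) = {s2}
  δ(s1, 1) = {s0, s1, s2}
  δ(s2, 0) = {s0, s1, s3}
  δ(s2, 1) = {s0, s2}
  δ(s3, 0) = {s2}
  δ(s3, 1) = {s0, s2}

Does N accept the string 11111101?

accepted

Start: {s0}
read 1: {s1, s2}
read 1: {s0, s1, s2}
read 1: {s0, s1, s2}
read 1: {s0, s1, s2}
read 1: {s0, s1, s2}
read 1: {s0, s1, s2}
read 0: {s0, s1, s2, s3}
read 1: {s0, s1, s2}
Reachable ∩ accepting = {s1, s2} — nonempty.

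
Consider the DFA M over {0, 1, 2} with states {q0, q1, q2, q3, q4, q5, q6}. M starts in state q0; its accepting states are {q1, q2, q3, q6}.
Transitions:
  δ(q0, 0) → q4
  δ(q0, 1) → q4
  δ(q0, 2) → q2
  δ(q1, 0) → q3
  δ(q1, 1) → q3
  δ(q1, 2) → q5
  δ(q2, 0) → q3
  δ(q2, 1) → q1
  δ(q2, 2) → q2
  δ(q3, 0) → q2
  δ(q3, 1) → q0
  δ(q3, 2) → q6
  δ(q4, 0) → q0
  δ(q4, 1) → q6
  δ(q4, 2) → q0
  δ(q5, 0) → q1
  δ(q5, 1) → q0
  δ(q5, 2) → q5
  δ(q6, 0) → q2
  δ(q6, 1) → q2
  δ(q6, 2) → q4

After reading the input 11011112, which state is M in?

q0

q0 --1--> q4
q4 --1--> q6
q6 --0--> q2
q2 --1--> q1
q1 --1--> q3
q3 --1--> q0
q0 --1--> q4
q4 --2--> q0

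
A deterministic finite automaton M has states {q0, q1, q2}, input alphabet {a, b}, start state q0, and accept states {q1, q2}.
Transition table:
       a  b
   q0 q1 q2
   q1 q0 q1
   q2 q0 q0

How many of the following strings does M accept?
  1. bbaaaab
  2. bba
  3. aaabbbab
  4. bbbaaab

4

bbaaaab: accepted
bba: accepted
aaabbbab: accepted
bbbaaab: accepted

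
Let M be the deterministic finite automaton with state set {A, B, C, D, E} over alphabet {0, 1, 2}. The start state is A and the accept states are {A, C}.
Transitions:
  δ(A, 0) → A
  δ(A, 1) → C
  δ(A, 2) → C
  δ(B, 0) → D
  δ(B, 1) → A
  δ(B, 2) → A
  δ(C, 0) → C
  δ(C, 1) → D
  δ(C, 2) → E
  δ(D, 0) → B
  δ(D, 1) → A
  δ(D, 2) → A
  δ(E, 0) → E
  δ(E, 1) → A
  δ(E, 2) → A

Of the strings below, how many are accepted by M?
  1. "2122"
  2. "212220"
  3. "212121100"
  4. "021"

2

"2122": accepted
"212220": rejected
"212121100": accepted
"021": rejected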